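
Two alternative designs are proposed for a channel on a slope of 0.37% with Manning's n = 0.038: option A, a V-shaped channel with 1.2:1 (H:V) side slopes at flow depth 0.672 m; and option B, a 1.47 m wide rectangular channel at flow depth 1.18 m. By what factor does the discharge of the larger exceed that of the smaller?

4.66

Channel A: For a triangular section with side slope z = 1.2: A = zy² = 1.2×0.672² = 0.5419 m²; P = 2y√(1+z²) = 2×0.672×1.562 = 2.099 m. Hydraulic radius R = A/P = 0.5419/2.099 = 0.2581 m. Q_A = (1/0.038)·0.5419·0.2581^(2/3)·√0.0037 = 0.3517 m³/s.
Channel B: Flow area A = b·y = 1.47 × 1.18 = 1.735 m². Wetted perimeter P = b + 2y = 1.47 + 2×1.18 = 3.83 m. Hydraulic radius R = A/P = 1.735/3.83 = 0.4529 m. Q_B = (1/0.038)·1.735·0.4529^(2/3)·√0.0037 = 1.638 m³/s.
The larger discharge is 1.638 m³/s and the smaller is 0.3517 m³/s; the ratio is 4.66.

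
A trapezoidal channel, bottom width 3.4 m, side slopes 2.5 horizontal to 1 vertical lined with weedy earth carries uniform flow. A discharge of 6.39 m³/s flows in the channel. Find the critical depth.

y_c = 0.608 m

At critical depth, Q² T / (g A³) = 1, i.e. A³/T = Q²/g = 6.39²/9.81 = 4.162.
At y = 0.717 m: A³/T = 7.388 — over.
At y = 0.493 m: A³/T = 2.031 — short.
At y = 0.608 m: A³/T = 4.156 — close enough.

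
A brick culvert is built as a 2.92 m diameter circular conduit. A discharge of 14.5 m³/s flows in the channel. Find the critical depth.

y_c = 1.67 m

At critical depth, Q² T / (g A³) = 1, i.e. A³/T = Q²/g = 14.5²/9.81 = 21.43.
Try y = 1.23 m: A³/T = 6.672 — too small.
Try y = 2.12 m: A³/T = 54.22 — too large.
Try y = 1.67 m: A³/T = 21.48 — ≈ 21.43.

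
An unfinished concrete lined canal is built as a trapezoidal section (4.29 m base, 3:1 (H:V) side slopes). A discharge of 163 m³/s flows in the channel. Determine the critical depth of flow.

At critical depth, Q² T / (g A³) = 1, i.e. A³/T = Q²/g = 163²/9.81 = 2708.
Try y = 3.64 m: A³/T = 6495 — too large.
Try y = 2.33 m: A³/T = 993.7 — too small.
Try y = 2.97 m: A³/T = 2725 — matches.

y_c = 2.97 m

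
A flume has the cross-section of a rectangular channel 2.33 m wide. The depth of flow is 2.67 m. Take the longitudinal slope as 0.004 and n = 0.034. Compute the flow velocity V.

V = 1.62 m/s

Flow area A = b·y = 2.33 × 2.67 = 6.221 m². Wetted perimeter P = b + 2y = 2.33 + 2×2.67 = 7.67 m.
Hydraulic radius R = A/P = 6.221/7.67 = 0.8111 m.
From Manning's equation, V = (1/n) R^(2/3) S^(1/2) = (1/0.034) × 0.8111^(2/3) × 0.004^(1/2) = 1.62 m/s.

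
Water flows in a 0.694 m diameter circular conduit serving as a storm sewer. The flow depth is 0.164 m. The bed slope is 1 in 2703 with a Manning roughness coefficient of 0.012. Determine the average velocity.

For a circular section of diameter D = 0.694 m at depth y = 0.164 m, the central angle is θ = 2 arccos(1 − 2y/D) = 2.031 rad. Then A = (D²/8)(θ − sin θ) = 0.0683 m² and P = Dθ/2 = 0.7046 m.
Hydraulic radius R = A/P = 0.0683/0.7046 = 0.09693 m.
From Manning's equation, V = (1/n) R^(2/3) S^(1/2) = (1/0.012) × 0.09693^(2/3) × 0.00037^(1/2) = 0.338 m/s.

V = 0.338 m/s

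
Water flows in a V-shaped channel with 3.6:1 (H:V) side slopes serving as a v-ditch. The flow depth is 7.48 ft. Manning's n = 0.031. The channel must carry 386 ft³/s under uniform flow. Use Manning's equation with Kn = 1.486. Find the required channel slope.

S = 0.000289

For a triangular section with side slope z = 3.6: A = zy² = 3.6×7.48² = 201.4 ft²; P = 2y√(1+z²) = 2×7.48×3.736 = 55.9 ft.
Hydraulic radius R = A/P = 201.4/55.9 = 3.604 ft.
From Manning's equation, S = [nQ / (1.486 A R^(2/3))]² = [0.031 × 386 / (1.486 × 201.4 × 3.604^(2/3))]² = 0.000289.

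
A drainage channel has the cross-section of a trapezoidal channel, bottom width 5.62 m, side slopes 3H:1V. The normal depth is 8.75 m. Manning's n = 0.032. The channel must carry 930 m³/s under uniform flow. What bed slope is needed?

S = 0.0015

With bottom width b = 5.62 m and side slope z = 3: A = (b + zy)y = (5.62 + 3×8.75)×8.75 = 278.9 m²; P = b + 2y√(1+z²) = 5.62 + 2×8.75×3.162 = 60.96 m.
Hydraulic radius R = A/P = 278.9/60.96 = 4.575 m.
From Manning's equation, S = [nQ / (1 A R^(2/3))]² = [0.032 × 930 / (1 × 278.9 × 4.575^(2/3))]² = 0.0015.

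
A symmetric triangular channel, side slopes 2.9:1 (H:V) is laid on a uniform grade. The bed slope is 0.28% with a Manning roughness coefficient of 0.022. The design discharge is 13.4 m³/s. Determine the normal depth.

y_n = 1.54 m

Manning's equation rearranged: A R^(2/3) = nQ / (1·√S) = 0.022 × 13.4 / (√0.0028) = 5.571.
At y = 1.21 m: A R^(2/3) = 2.926 — short.
At y = 1.71 m: A R^(2/3) = 7.358 — over.
At y = 1.54 m: A R^(2/3) = 5.565 — matches.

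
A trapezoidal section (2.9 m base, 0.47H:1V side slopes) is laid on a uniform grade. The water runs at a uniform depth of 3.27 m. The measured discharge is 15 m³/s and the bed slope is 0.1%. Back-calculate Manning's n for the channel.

n = 0.0389

With bottom width b = 2.9 m and side slope z = 0.47: A = (b + zy)y = (2.9 + 0.47×3.27)×3.27 = 14.51 m²; P = b + 2y√(1+z²) = 2.9 + 2×3.27×1.105 = 10.13 m.
Hydraulic radius R = A/P = 14.51/10.13 = 1.433 m.
Rearranging Manning's equation: n = (1/Q) A R^(2/3) S^(1/2) = (1/15) × 14.51 × 1.433^(2/3) × √0.001 = 0.0389.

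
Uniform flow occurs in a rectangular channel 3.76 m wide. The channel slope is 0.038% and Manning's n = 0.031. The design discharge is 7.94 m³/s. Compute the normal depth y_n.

y_n = 3.04 m

Manning's equation rearranged: A R^(2/3) = nQ / (1·√S) = 0.031 × 7.94 / (√0.00038) = 12.63.
Trying y = 2.64 m: A R^(2/3) = 10.57 — low.
Trying y = 3.04 m: A R^(2/3) = 12.63 — matches.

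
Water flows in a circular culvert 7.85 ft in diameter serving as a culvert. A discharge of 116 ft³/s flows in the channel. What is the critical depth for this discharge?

y_c = 2.68 ft

At critical depth, Q² T / (g A³) = 1, i.e. A³/T = Q²/g = 116²/32.2 = 417.9.
At y = 3.37 ft: A³/T = 1008 — high.
At y = 1.94 ft: A³/T = 119.1 — low.
At y = 2.68 ft: A³/T = 417.4 — matches.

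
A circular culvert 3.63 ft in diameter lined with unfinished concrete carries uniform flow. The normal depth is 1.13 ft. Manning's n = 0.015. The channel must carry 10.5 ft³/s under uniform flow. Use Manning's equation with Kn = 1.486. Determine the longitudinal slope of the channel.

For a circular section of diameter D = 3.63 ft at depth y = 1.13 ft, the central angle is θ = 2 arccos(1 − 2y/D) = 2.368 rad. Then A = (D²/8)(θ − sin θ) = 2.748 ft² and P = Dθ/2 = 4.297 ft.
Hydraulic radius R = A/P = 2.748/4.297 = 0.6396 ft.
From Manning's equation, S = [nQ / (1.486 A R^(2/3))]² = [0.015 × 10.5 / (1.486 × 2.748 × 0.6396^(2/3))]² = 0.0027.

S = 0.0027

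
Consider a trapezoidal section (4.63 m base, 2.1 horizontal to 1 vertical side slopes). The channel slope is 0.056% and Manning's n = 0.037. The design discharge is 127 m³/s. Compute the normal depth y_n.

y_n = 5.7 m

Manning's equation rearranged: A R^(2/3) = nQ / (1·√S) = 0.037 × 127 / (√0.00056) = 198.6.
Try y = 6.49 m: A R^(2/3) = 268.1 — over.
Try y = 5.7 m: A R^(2/3) = 198.5 — matches.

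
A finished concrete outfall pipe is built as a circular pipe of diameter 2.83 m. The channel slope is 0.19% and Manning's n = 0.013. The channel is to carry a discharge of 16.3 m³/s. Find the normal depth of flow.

y_n = 2.25 m

Manning's equation rearranged: A R^(2/3) = nQ / (1·√S) = 0.013 × 16.3 / (√0.0019) = 4.861.
Trying y = 1.56 m: A R^(2/3) = 2.936 — short.
Trying y = 2.63 m: A R^(2/3) = 5.369 — over.
Trying y = 2.25 m: A R^(2/3) = 4.852 — matches.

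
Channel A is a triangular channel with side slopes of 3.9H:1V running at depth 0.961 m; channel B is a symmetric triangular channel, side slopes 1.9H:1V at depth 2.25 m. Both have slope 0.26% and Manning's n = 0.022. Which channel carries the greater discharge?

channel B

Channel A: For a triangular section with side slope z = 3.9: A = zy² = 3.9×0.961² = 3.602 m²; P = 2y√(1+z²) = 2×0.961×4.026 = 7.738 m. Hydraulic radius R = A/P = 3.602/7.738 = 0.4654 m. Q_A = (1/0.022)·3.602·0.4654^(2/3)·√0.0026 = 5.014 m³/s.
Channel B: For a triangular section with side slope z = 1.9: A = zy² = 1.9×2.25² = 9.619 m²; P = 2y√(1+z²) = 2×2.25×2.147 = 9.662 m. Hydraulic radius R = A/P = 9.619/9.662 = 0.9955 m. Q_B = (1/0.022)·9.619·0.9955^(2/3)·√0.0026 = 22.23 m³/s.
Q_A = 5.014 m³/s vs Q_B = 22.23 m³/s, so channel B carries more.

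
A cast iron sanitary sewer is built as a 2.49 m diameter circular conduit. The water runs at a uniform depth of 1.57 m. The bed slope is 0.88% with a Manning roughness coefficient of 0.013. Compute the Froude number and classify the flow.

supercritical

For a circular section of diameter D = 2.49 m at depth y = 1.57 m, the central angle is θ = 2 arccos(1 − 2y/D) = 3.67 rad. Then A = (D²/8)(θ − sin θ) = 3.235 m² and P = Dθ/2 = 4.569 m.
Hydraulic radius R = A/P = 3.235/4.569 = 0.708 m.
V = (1/n) R^(2/3) √S = (1/0.013) × 0.708^(2/3) × √0.0088 = 5.732 m/s. Hydraulic depth D_h = A/T = 3.235/2.404 = 1.346 m.
Froude number Fr = V/√(g·D_h) = 5.732/√(9.81×1.346) = 1.58, which is greater than 1, so the flow is supercritical.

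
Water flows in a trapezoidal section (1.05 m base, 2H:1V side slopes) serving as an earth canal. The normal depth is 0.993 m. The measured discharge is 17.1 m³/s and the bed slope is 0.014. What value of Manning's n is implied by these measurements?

n = 0.014

With bottom width b = 1.05 m and side slope z = 2: A = (b + zy)y = (1.05 + 2×0.993)×0.993 = 3.015 m²; P = b + 2y√(1+z²) = 1.05 + 2×0.993×2.236 = 5.491 m.
Hydraulic radius R = A/P = 3.015/5.491 = 0.5491 m.
Rearranging Manning's equation: n = (1/Q) A R^(2/3) S^(1/2) = (1/17.1) × 3.015 × 0.5491^(2/3) × √0.014 = 0.014.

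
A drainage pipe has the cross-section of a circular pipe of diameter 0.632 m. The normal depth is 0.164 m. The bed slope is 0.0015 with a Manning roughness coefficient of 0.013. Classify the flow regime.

For a circular section of diameter D = 0.632 m at depth y = 0.164 m, the central angle is θ = 2 arccos(1 − 2y/D) = 2.138 rad. Then A = (D²/8)(θ − sin θ) = 0.06463 m² and P = Dθ/2 = 0.6756 m.
Hydraulic radius R = A/P = 0.06463/0.6756 = 0.09567 m.
V = (1/n) R^(2/3) √S = (1/0.013) × 0.09567^(2/3) × √0.0015 = 0.6232 m/s. Hydraulic depth D_h = A/T = 0.06463/0.5541 = 0.1167 m.
Froude number Fr = V/√(g·D_h) = 0.6232/√(9.81×0.1167) = 0.583, which is less than 1, so the flow is subcritical.

subcritical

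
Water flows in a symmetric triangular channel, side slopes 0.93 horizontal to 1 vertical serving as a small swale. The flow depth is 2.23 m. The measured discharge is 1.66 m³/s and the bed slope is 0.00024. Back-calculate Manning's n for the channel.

For a triangular section with side slope z = 0.93: A = zy² = 0.93×2.23² = 4.625 m²; P = 2y√(1+z²) = 2×2.23×1.366 = 6.091 m.
Hydraulic radius R = A/P = 4.625/6.091 = 0.7593 m.
Rearranging Manning's equation: n = (1/Q) A R^(2/3) S^(1/2) = (1/1.66) × 4.625 × 0.7593^(2/3) × √0.00024 = 0.0359.

n = 0.0359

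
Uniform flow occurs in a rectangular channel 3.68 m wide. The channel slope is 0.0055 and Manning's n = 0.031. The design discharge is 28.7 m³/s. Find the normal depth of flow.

y_n = 2.99 m

Manning's equation rearranged: A R^(2/3) = nQ / (1·√S) = 0.031 × 28.7 / (√0.0055) = 12.
Try y = 3.28 m: A R^(2/3) = 13.47 — too large.
Try y = 2.58 m: A R^(2/3) = 9.957 — too small.
Try y = 2.99 m: A R^(2/3) = 12 — close enough.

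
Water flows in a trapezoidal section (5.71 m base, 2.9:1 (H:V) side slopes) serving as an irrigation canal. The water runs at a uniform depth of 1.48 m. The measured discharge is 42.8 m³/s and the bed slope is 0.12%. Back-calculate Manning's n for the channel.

n = 0.012

With bottom width b = 5.71 m and side slope z = 2.9: A = (b + zy)y = (5.71 + 2.9×1.48)×1.48 = 14.8 m²; P = b + 2y√(1+z²) = 5.71 + 2×1.48×3.068 = 14.79 m.
Hydraulic radius R = A/P = 14.8/14.79 = 1.001 m.
Rearranging Manning's equation: n = (1/Q) A R^(2/3) S^(1/2) = (1/42.8) × 14.8 × 1.001^(2/3) × √0.0012 = 0.012.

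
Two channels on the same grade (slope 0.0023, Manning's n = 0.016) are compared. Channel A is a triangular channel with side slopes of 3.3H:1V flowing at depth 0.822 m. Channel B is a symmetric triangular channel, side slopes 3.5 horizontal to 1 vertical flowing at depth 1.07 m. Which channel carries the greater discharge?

Channel A: For a triangular section with side slope z = 3.3: A = zy² = 3.3×0.822² = 2.23 m²; P = 2y√(1+z²) = 2×0.822×3.448 = 5.669 m. Hydraulic radius R = A/P = 2.23/5.669 = 0.3933 m. Q_A = (1/0.016)·2.23·0.3933^(2/3)·√0.0023 = 3.588 m³/s.
Channel B: For a triangular section with side slope z = 3.5: A = zy² = 3.5×1.07² = 4.007 m²; P = 2y√(1+z²) = 2×1.07×3.64 = 7.79 m. Hydraulic radius R = A/P = 4.007/7.79 = 0.5144 m. Q_B = (1/0.016)·4.007·0.5144^(2/3)·√0.0023 = 7.711 m³/s.
Q_A = 3.588 m³/s vs Q_B = 7.711 m³/s, so channel B carries more.

channel B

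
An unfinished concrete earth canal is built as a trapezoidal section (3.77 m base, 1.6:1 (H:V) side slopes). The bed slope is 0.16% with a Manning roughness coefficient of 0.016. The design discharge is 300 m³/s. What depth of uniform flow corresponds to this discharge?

Manning's equation rearranged: A R^(2/3) = nQ / (1·√S) = 0.016 × 300 / (√0.0016) = 120.
Trying y = 3.69 m: A R^(2/3) = 56.99 — too small.
Trying y = 6.16 m: A R^(2/3) = 178.7 — too large.
Trying y = 5.17 m: A R^(2/3) = 119.9 — close enough.

y_n = 5.17 m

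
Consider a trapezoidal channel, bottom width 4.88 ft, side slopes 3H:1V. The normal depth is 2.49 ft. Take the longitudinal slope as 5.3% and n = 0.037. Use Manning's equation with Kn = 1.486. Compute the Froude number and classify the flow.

With bottom width b = 4.88 ft and side slope z = 3: A = (b + zy)y = (4.88 + 3×2.49)×2.49 = 30.75 ft²; P = b + 2y√(1+z²) = 4.88 + 2×2.49×3.162 = 20.63 ft.
Hydraulic radius R = A/P = 30.75/20.63 = 1.491 ft.
V = (1.486/n) R^(2/3) √S = (1.486/0.037) × 1.491^(2/3) × √0.053 = 12.07 ft/s. Hydraulic depth D_h = A/T = 30.75/19.82 = 1.552 ft.
Froude number Fr = V/√(g·D_h) = 12.07/√(32.2×1.552) = 1.71, which is greater than 1, so the flow is supercritical.

supercritical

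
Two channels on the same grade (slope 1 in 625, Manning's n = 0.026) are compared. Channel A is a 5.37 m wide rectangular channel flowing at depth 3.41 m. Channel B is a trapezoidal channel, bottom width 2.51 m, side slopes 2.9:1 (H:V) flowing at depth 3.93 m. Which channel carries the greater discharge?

channel B

Channel A: Flow area A = b·y = 5.37 × 3.41 = 18.31 m². Wetted perimeter P = b + 2y = 5.37 + 2×3.41 = 12.19 m. Hydraulic radius R = A/P = 18.31/12.19 = 1.502 m. Q_A = (1/0.026)·18.31·1.502^(2/3)·√0.0016 = 36.95 m³/s.
Channel B: With bottom width b = 2.51 m and side slope z = 2.9: A = (b + zy)y = (2.51 + 2.9×3.93)×3.93 = 54.65 m²; P = b + 2y√(1+z²) = 2.51 + 2×3.93×3.068 = 26.62 m. Hydraulic radius R = A/P = 54.65/26.62 = 2.053 m. Q_B = (1/0.026)·54.65·2.053^(2/3)·√0.0016 = 135.8 m³/s.
Q_A = 36.95 m³/s vs Q_B = 135.8 m³/s, so channel B carries more.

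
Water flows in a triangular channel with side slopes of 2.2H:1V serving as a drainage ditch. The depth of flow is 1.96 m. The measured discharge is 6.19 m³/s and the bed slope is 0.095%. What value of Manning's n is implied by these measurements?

For a triangular section with side slope z = 2.2: A = zy² = 2.2×1.96² = 8.452 m²; P = 2y√(1+z²) = 2×1.96×2.417 = 9.473 m.
Hydraulic radius R = A/P = 8.452/9.473 = 0.8922 m.
Rearranging Manning's equation: n = (1/Q) A R^(2/3) S^(1/2) = (1/6.19) × 8.452 × 0.8922^(2/3) × √0.00095 = 0.039.

n = 0.039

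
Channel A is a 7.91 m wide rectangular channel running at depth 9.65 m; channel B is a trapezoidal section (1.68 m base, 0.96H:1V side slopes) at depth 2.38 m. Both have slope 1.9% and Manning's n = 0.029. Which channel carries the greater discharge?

channel A

Channel A: Flow area A = b·y = 7.91 × 9.65 = 76.33 m². Wetted perimeter P = b + 2y = 7.91 + 2×9.65 = 27.21 m. Hydraulic radius R = A/P = 76.33/27.21 = 2.805 m. Q_A = (1/0.029)·76.33·2.805^(2/3)·√0.019 = 721.7 m³/s.
Channel B: With bottom width b = 1.68 m and side slope z = 0.96: A = (b + zy)y = (1.68 + 0.96×2.38)×2.38 = 9.436 m²; P = b + 2y√(1+z²) = 1.68 + 2×2.38×1.386 = 8.278 m. Hydraulic radius R = A/P = 9.436/8.278 = 1.14 m. Q_B = (1/0.029)·9.436·1.14^(2/3)·√0.019 = 48.94 m³/s.
Q_A = 721.7 m³/s vs Q_B = 48.94 m³/s, so channel A carries more.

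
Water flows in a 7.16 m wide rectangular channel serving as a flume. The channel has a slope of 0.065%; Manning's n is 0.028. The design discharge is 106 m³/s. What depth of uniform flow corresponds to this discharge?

Manning's equation rearranged: A R^(2/3) = nQ / (1·√S) = 0.028 × 106 / (√0.00065) = 116.4.
Trying y = 6.72 m: A R^(2/3) = 84.7 — short.
Trying y = 9.82 m: A R^(2/3) = 133.7 — over.
Trying y = 8.74 m: A R^(2/3) = 116.5 — matches.

y_n = 8.74 m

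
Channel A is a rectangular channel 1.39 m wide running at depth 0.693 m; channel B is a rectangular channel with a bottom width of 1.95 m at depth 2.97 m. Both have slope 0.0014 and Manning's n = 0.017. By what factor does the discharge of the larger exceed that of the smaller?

Channel A: Flow area A = b·y = 1.39 × 0.693 = 0.9633 m². Wetted perimeter P = b + 2y = 1.39 + 2×0.693 = 2.776 m. Hydraulic radius R = A/P = 0.9633/2.776 = 0.347 m. Q_A = (1/0.017)·0.9633·0.347^(2/3)·√0.0014 = 1.047 m³/s.
Channel B: Flow area A = b·y = 1.95 × 2.97 = 5.792 m². Wetted perimeter P = b + 2y = 1.95 + 2×2.97 = 7.89 m. Hydraulic radius R = A/P = 5.792/7.89 = 0.734 m. Q_B = (1/0.017)·5.792·0.734^(2/3)·√0.0014 = 10.37 m³/s.
The larger discharge is 10.37 m³/s and the smaller is 1.047 m³/s; the ratio is 9.91.

9.91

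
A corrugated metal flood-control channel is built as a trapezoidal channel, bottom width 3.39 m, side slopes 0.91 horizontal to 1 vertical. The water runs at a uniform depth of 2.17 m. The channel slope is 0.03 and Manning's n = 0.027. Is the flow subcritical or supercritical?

supercritical

With bottom width b = 3.39 m and side slope z = 0.91: A = (b + zy)y = (3.39 + 0.91×2.17)×2.17 = 11.64 m²; P = b + 2y√(1+z²) = 3.39 + 2×2.17×1.352 = 9.258 m.
Hydraulic radius R = A/P = 11.64/9.258 = 1.257 m.
V = (1/n) R^(2/3) √S = (1/0.027) × 1.257^(2/3) × √0.03 = 7.473 m/s. Hydraulic depth D_h = A/T = 11.64/7.339 = 1.586 m.
Froude number Fr = V/√(g·D_h) = 7.473/√(9.81×1.586) = 1.89, which is greater than 1, so the flow is supercritical.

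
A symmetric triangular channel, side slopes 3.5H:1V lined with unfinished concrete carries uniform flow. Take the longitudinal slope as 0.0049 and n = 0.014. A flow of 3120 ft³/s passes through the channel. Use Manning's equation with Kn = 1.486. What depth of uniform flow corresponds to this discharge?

Manning's equation rearranged: A R^(2/3) = nQ / (1.486·√S) = 0.014 × 3120 / (1.486 × √0.0049) = 419.9.
At y = 8.28 ft: A R^(2/3) = 602.7 — too large.
At y = 5.63 ft: A R^(2/3) = 215.5 — too small.
At y = 7.23 ft: A R^(2/3) = 419.8 — ≈ 419.9.

y_n = 7.23 ft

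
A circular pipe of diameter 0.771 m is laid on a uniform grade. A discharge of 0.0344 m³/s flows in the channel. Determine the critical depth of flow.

At critical depth, Q² T / (g A³) = 1, i.e. A³/T = Q²/g = 0.0344²/9.81 = 0.0001206.
At y = 0.134 m: A³/T = 0.0002745 — over.
At y = 0.0913 m: A³/T = 0.00006052 — short.
At y = 0.109 m: A³/T = 0.0001218 — close enough.

y_c = 0.109 m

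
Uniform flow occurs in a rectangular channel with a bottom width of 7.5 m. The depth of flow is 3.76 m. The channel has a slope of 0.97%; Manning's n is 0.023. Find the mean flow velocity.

Flow area A = b·y = 7.5 × 3.76 = 28.2 m². Wetted perimeter P = b + 2y = 7.5 + 2×3.76 = 15.02 m.
Hydraulic radius R = A/P = 28.2/15.02 = 1.877 m.
From Manning's equation, V = (1/n) R^(2/3) S^(1/2) = (1/0.023) × 1.877^(2/3) × 0.0097^(1/2) = 6.52 m/s.

V = 6.52 m/s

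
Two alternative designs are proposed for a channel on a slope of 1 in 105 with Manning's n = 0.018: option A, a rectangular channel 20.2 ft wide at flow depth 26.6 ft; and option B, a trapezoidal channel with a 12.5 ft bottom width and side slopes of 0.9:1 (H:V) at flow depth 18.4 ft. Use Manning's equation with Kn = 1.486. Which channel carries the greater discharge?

channel B

Channel A: Flow area A = b·y = 20.2 × 26.6 = 537.3 ft². Wetted perimeter P = b + 2y = 20.2 + 2×26.6 = 73.4 ft. Hydraulic radius R = A/P = 537.3/73.4 = 7.32 ft. Q_A = (1.486/0.018)·537.3·7.32^(2/3)·√0.009524 = 16320 ft³/s.
Channel B: With bottom width b = 12.5 ft and side slope z = 0.9: A = (b + zy)y = (12.5 + 0.9×18.4)×18.4 = 534.7 ft²; P = b + 2y√(1+z²) = 12.5 + 2×18.4×1.345 = 62.01 ft. Hydraulic radius R = A/P = 534.7/62.01 = 8.623 ft. Q_B = (1.486/0.018)·534.7·8.623^(2/3)·√0.009524 = 18110 ft³/s.
Q_A = 16320 ft³/s vs Q_B = 18110 ft³/s, so channel B carries more.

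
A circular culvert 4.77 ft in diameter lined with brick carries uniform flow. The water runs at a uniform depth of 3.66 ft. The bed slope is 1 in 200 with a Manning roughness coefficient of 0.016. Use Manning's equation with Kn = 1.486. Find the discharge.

Q = 123 ft³/s

For a circular section of diameter D = 4.77 ft at depth y = 3.66 ft, the central angle is θ = 2 arccos(1 − 2y/D) = 4.27 rad. Then A = (D²/8)(θ − sin θ) = 14.71 ft² and P = Dθ/2 = 10.18 ft.
Hydraulic radius R = A/P = 14.71/10.18 = 1.445 ft.
Manning's equation: Q = (1.486/n) A R^(2/3) S^(1/2) = (1.486/0.016) × 14.71 × 1.445^(2/3) × 0.005^(1/2) = 123 ft³/s.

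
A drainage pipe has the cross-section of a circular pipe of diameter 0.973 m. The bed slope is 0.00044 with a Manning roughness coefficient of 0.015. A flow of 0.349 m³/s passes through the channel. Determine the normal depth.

Manning's equation rearranged: A R^(2/3) = nQ / (1·√S) = 0.015 × 0.349 / (√0.00044) = 0.2496.
Try y = 0.89 m: A R^(2/3) = 0.3105 — high.
Try y = 0.491 m: A R^(2/3) = 0.1472 — low.
Try y = 0.696 m: A R^(2/3) = 0.2494 — ≈ 0.2496.

y_n = 0.696 m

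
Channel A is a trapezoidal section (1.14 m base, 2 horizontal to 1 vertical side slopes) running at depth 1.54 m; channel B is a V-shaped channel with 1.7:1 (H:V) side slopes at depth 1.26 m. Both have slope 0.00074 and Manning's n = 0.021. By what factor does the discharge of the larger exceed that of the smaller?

3.14

Channel A: With bottom width b = 1.14 m and side slope z = 2: A = (b + zy)y = (1.14 + 2×1.54)×1.54 = 6.499 m²; P = b + 2y√(1+z²) = 1.14 + 2×1.54×2.236 = 8.027 m. Hydraulic radius R = A/P = 6.499/8.027 = 0.8096 m. Q_A = (1/0.021)·6.499·0.8096^(2/3)·√0.00074 = 7.313 m³/s.
Channel B: For a triangular section with side slope z = 1.7: A = zy² = 1.7×1.26² = 2.699 m²; P = 2y√(1+z²) = 2×1.26×1.972 = 4.97 m. Hydraulic radius R = A/P = 2.699/4.97 = 0.543 m. Q_B = (1/0.021)·2.699·0.543^(2/3)·√0.00074 = 2.327 m³/s.
The larger discharge is 7.313 m³/s and the smaller is 2.327 m³/s; the ratio is 3.14.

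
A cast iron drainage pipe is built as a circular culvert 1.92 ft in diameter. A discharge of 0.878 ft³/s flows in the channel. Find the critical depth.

At critical depth, Q² T / (g A³) = 1, i.e. A³/T = Q²/g = 0.878²/32.2 = 0.02394.
At y = 0.258 ft: A³/T = 0.009548 — low.
At y = 0.326 ft: A³/T = 0.02399 — ≈ 0.02394.

y_c = 0.326 ft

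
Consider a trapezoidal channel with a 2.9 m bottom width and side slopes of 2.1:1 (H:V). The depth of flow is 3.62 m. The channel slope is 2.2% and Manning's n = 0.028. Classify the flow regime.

supercritical

With bottom width b = 2.9 m and side slope z = 2.1: A = (b + zy)y = (2.9 + 2.1×3.62)×3.62 = 38.02 m²; P = b + 2y√(1+z²) = 2.9 + 2×3.62×2.326 = 19.74 m.
Hydraulic radius R = A/P = 38.02/19.74 = 1.926 m.
V = (1/n) R^(2/3) √S = (1/0.028) × 1.926^(2/3) × √0.022 = 8.2 m/s. Hydraulic depth D_h = A/T = 38.02/18.1 = 2.1 m.
Froude number Fr = V/√(g·D_h) = 8.2/√(9.81×2.1) = 1.81, which is greater than 1, so the flow is supercritical.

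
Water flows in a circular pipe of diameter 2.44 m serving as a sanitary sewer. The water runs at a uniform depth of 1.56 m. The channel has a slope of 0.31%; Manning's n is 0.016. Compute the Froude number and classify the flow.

subcritical

For a circular section of diameter D = 2.44 m at depth y = 1.56 m, the central angle is θ = 2 arccos(1 − 2y/D) = 3.706 rad. Then A = (D²/8)(θ − sin θ) = 3.157 m² and P = Dθ/2 = 4.522 m.
Hydraulic radius R = A/P = 3.157/4.522 = 0.6981 m.
V = (1/n) R^(2/3) √S = (1/0.016) × 0.6981^(2/3) × √0.0031 = 2.738 m/s. Hydraulic depth D_h = A/T = 3.157/2.343 = 1.347 m.
Froude number Fr = V/√(g·D_h) = 2.738/√(9.81×1.347) = 0.753, which is less than 1, so the flow is subcritical.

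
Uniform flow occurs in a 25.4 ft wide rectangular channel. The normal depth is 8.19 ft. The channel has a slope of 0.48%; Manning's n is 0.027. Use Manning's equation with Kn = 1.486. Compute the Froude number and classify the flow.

subcritical

Flow area A = b·y = 25.4 × 8.19 = 208 ft². Wetted perimeter P = b + 2y = 25.4 + 2×8.19 = 41.78 ft.
Hydraulic radius R = A/P = 208/41.78 = 4.979 ft.
V = (1.486/n) R^(2/3) √S = (1.486/0.027) × 4.979^(2/3) × √0.0048 = 11.12 ft/s. Hydraulic depth D_h = A/T = 208/25.4 = 8.19 ft.
Froude number Fr = V/√(g·D_h) = 11.12/√(32.2×8.19) = 0.685, which is less than 1, so the flow is subcritical.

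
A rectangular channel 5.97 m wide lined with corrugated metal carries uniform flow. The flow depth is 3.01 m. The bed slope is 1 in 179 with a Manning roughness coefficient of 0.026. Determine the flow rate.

Flow area A = b·y = 5.97 × 3.01 = 17.97 m². Wetted perimeter P = b + 2y = 5.97 + 2×3.01 = 11.99 m.
Hydraulic radius R = A/P = 17.97/11.99 = 1.499 m.
Manning's equation: Q = (1/n) A R^(2/3) S^(1/2) = (1/0.026) × 17.97 × 1.499^(2/3) × 0.005587^(1/2) = 67.7 m³/s.

Q = 67.7 m³/s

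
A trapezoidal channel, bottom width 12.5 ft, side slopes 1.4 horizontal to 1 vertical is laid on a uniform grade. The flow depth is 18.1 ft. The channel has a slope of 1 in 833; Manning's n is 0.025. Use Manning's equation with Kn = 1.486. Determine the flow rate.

Q = 6170 ft³/s

With bottom width b = 12.5 ft and side slope z = 1.4: A = (b + zy)y = (12.5 + 1.4×18.1)×18.1 = 684.9 ft²; P = b + 2y√(1+z²) = 12.5 + 2×18.1×1.72 = 74.78 ft.
Hydraulic radius R = A/P = 684.9/74.78 = 9.159 ft.
Manning's equation: Q = (1.486/n) A R^(2/3) S^(1/2) = (1.486/0.025) × 684.9 × 9.159^(2/3) × 0.0012^(1/2) = 6170 ft³/s.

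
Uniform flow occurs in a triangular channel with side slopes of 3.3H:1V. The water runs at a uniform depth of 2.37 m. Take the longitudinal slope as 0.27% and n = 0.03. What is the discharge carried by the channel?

Q = 34.9 m³/s

For a triangular section with side slope z = 3.3: A = zy² = 3.3×2.37² = 18.54 m²; P = 2y√(1+z²) = 2×2.37×3.448 = 16.34 m.
Hydraulic radius R = A/P = 18.54/16.34 = 1.134 m.
Manning's equation: Q = (1/n) A R^(2/3) S^(1/2) = (1/0.03) × 18.54 × 1.134^(2/3) × 0.0027^(1/2) = 34.9 m³/s.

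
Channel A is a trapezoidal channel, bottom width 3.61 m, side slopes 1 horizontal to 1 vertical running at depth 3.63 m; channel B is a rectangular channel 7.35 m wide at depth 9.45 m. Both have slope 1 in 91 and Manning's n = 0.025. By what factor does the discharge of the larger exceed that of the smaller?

Channel A: With bottom width b = 3.61 m and side slope z = 1: A = (b + zy)y = (3.61 + 1×3.63)×3.63 = 26.28 m²; P = b + 2y√(1+z²) = 3.61 + 2×3.63×1.414 = 13.88 m. Hydraulic radius R = A/P = 26.28/13.88 = 1.894 m. Q_A = (1/0.025)·26.28·1.894^(2/3)·√0.01099 = 168.7 m³/s.
Channel B: Flow area A = b·y = 7.35 × 9.45 = 69.46 m². Wetted perimeter P = b + 2y = 7.35 + 2×9.45 = 26.25 m. Hydraulic radius R = A/P = 69.46/26.25 = 2.646 m. Q_B = (1/0.025)·69.46·2.646^(2/3)·√0.01099 = 557.2 m³/s.
The larger discharge is 557.2 m³/s and the smaller is 168.7 m³/s; the ratio is 3.3.

3.3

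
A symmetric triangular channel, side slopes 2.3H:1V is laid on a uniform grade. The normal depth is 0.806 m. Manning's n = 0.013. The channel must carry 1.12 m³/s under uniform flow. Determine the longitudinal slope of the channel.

S = 0.000358

For a triangular section with side slope z = 2.3: A = zy² = 2.3×0.806² = 1.494 m²; P = 2y√(1+z²) = 2×0.806×2.508 = 4.043 m.
Hydraulic radius R = A/P = 1.494/4.043 = 0.3696 m.
From Manning's equation, S = [nQ / (1 A R^(2/3))]² = [0.013 × 1.12 / (1 × 1.494 × 0.3696^(2/3))]² = 0.000358.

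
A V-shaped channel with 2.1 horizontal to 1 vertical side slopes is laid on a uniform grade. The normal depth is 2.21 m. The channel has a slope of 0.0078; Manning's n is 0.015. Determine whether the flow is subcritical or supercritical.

For a triangular section with side slope z = 2.1: A = zy² = 2.1×2.21² = 10.26 m²; P = 2y√(1+z²) = 2×2.21×2.326 = 10.28 m.
Hydraulic radius R = A/P = 10.26/10.28 = 0.9977 m.
V = (1/n) R^(2/3) √S = (1/0.015) × 0.9977^(2/3) × √0.0078 = 5.879 m/s. Hydraulic depth D_h = A/T = 10.26/9.282 = 1.105 m.
Froude number Fr = V/√(g·D_h) = 5.879/√(9.81×1.105) = 1.79, which is greater than 1, so the flow is supercritical.

supercritical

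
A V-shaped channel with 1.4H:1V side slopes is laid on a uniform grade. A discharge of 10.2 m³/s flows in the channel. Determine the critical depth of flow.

At critical depth, Q² T / (g A³) = 1, i.e. A³/T = Q²/g = 10.2²/9.81 = 10.61.
At y = 1.15 m: A³/T = 1.971 — too small.
At y = 1.84 m: A³/T = 20.67 — too large.
At y = 1.61 m: A³/T = 10.6 — matches.

y_c = 1.61 m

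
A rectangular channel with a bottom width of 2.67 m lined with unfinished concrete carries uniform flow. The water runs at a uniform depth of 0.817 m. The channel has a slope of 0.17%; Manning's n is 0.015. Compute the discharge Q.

Flow area A = b·y = 2.67 × 0.817 = 2.181 m². Wetted perimeter P = b + 2y = 2.67 + 2×0.817 = 4.304 m.
Hydraulic radius R = A/P = 2.181/4.304 = 0.5068 m.
Manning's equation: Q = (1/n) A R^(2/3) S^(1/2) = (1/0.015) × 2.181 × 0.5068^(2/3) × 0.0017^(1/2) = 3.81 m³/s.

Q = 3.81 m³/s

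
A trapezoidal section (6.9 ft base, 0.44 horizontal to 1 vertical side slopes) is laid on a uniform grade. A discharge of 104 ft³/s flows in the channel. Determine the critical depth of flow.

At critical depth, Q² T / (g A³) = 1, i.e. A³/T = Q²/g = 104²/32.2 = 335.9.
Trying y = 1.38 ft: A³/T = 137 — low.
Trying y = 1.84 ft: A³/T = 335.1 — ≈ 335.9.

y_c = 1.84 ft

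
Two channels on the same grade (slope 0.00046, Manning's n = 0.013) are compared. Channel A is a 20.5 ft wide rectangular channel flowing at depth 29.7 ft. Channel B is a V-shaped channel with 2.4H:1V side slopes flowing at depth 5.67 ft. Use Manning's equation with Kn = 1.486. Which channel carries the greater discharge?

Channel A: Flow area A = b·y = 20.5 × 29.7 = 608.9 ft². Wetted perimeter P = b + 2y = 20.5 + 2×29.7 = 79.9 ft. Hydraulic radius R = A/P = 608.9/79.9 = 7.62 ft. Q_A = (1.486/0.013)·608.9·7.62^(2/3)·√0.00046 = 5780 ft³/s.
Channel B: For a triangular section with side slope z = 2.4: A = zy² = 2.4×5.67² = 77.16 ft²; P = 2y√(1+z²) = 2×5.67×2.6 = 29.48 ft. Hydraulic radius R = A/P = 77.16/29.48 = 2.617 ft. Q_B = (1.486/0.013)·77.16·2.617^(2/3)·√0.00046 = 359.2 ft³/s.
Q_A = 5780 ft³/s vs Q_B = 359.2 ft³/s, so channel A carries more.

channel A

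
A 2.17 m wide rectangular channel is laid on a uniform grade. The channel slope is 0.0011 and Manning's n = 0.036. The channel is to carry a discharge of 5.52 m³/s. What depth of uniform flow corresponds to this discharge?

Manning's equation rearranged: A R^(2/3) = nQ / (1·√S) = 0.036 × 5.52 / (√0.0011) = 5.992.
Trying y = 2.53 m: A R^(2/3) = 4.57 — short.
Trying y = 4.04 m: A R^(2/3) = 7.899 — over.
Trying y = 3.18 m: A R^(2/3) = 5.991 — ≈ 5.992.

y_n = 3.18 m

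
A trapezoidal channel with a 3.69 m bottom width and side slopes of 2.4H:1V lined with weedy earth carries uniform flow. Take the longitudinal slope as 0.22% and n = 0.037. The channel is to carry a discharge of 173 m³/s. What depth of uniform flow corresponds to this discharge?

y_n = 4.8 m

Manning's equation rearranged: A R^(2/3) = nQ / (1·√S) = 0.037 × 173 / (√0.0022) = 136.5.
Try y = 4.29 m: A R^(2/3) = 104.8 — too small.
Try y = 6.11 m: A R^(2/3) = 241.6 — too large.
Try y = 4.8 m: A R^(2/3) = 136.2 — close enough.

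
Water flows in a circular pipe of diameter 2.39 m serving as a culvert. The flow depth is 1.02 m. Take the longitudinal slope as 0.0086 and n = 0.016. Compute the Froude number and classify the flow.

For a circular section of diameter D = 2.39 m at depth y = 1.02 m, the central angle is θ = 2 arccos(1 − 2y/D) = 2.848 rad. Then A = (D²/8)(θ − sin θ) = 1.826 m² and P = Dθ/2 = 3.403 m.
Hydraulic radius R = A/P = 1.826/3.403 = 0.5367 m.
V = (1/n) R^(2/3) √S = (1/0.016) × 0.5367^(2/3) × √0.0086 = 3.828 m/s. Hydraulic depth D_h = A/T = 1.826/2.364 = 0.7725 m.
Froude number Fr = V/√(g·D_h) = 3.828/√(9.81×0.7725) = 1.39, which is greater than 1, so the flow is supercritical.

supercritical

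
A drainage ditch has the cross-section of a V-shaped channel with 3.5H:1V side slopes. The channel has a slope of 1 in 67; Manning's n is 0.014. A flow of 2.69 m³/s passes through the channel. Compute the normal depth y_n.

y_n = 0.483 m

Manning's equation rearranged: A R^(2/3) = nQ / (1·√S) = 0.014 × 2.69 / (√0.01493) = 0.3083.
Try y = 0.598 m: A R^(2/3) = 0.5452 — too large.
Try y = 0.361 m: A R^(2/3) = 0.1419 — too small.
Try y = 0.483 m: A R^(2/3) = 0.3085 — matches.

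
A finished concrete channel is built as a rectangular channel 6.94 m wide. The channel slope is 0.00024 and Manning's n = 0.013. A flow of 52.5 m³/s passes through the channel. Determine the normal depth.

Manning's equation rearranged: A R^(2/3) = nQ / (1·√S) = 0.013 × 52.5 / (√0.00024) = 44.06.
Try y = 5.17 m: A R^(2/3) = 58.4 — too large.
Try y = 3.61 m: A R^(2/3) = 36.65 — too small.
Try y = 4.15 m: A R^(2/3) = 44.02 — ≈ 44.06.

y_n = 4.15 m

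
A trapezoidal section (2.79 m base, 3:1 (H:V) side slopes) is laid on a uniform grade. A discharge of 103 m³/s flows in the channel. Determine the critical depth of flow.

At critical depth, Q² T / (g A³) = 1, i.e. A³/T = Q²/g = 103²/9.81 = 1081.
Trying y = 2.93 m: A³/T = 1918 — over.
Trying y = 2.57 m: A³/T = 1079 — ≈ 1081.

y_c = 2.57 m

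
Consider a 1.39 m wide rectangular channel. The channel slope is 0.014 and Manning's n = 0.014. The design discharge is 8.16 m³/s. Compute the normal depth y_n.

Manning's equation rearranged: A R^(2/3) = nQ / (1·√S) = 0.014 × 8.16 / (√0.014) = 0.9655.
Try y = 1.34 m: A R^(2/3) = 1.106 — over.
Try y = 0.999 m: A R^(2/3) = 0.7662 — short.
Try y = 1.2 m: A R^(2/3) = 0.9651 — ≈ 0.9655.

y_n = 1.2 m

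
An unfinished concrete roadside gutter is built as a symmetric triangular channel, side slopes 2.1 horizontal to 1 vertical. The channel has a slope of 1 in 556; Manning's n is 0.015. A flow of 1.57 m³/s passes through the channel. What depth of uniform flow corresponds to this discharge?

Manning's equation rearranged: A R^(2/3) = nQ / (1·√S) = 0.015 × 1.57 / (√0.001799) = 0.5553.
Try y = 0.631 m: A R^(2/3) = 0.362 — short.
Try y = 0.88 m: A R^(2/3) = 0.8788 — over.
Try y = 0.741 m: A R^(2/3) = 0.5556 — close enough.

y_n = 0.741 m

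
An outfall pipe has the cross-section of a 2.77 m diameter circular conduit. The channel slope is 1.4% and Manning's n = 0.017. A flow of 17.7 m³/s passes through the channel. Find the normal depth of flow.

Manning's equation rearranged: A R^(2/3) = nQ / (1·√S) = 0.017 × 17.7 / (√0.014) = 2.543.
At y = 1.65 m: A R^(2/3) = 3.134 — over.
At y = 1.28 m: A R^(2/3) = 2.059 — short.
At y = 1.45 m: A R^(2/3) = 2.547 — close enough.

y_n = 1.45 m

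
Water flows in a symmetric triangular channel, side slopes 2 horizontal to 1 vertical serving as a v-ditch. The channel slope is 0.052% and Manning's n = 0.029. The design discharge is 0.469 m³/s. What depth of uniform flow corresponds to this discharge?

y_n = 0.777 m

Manning's equation rearranged: A R^(2/3) = nQ / (1·√S) = 0.029 × 0.469 / (√0.00052) = 0.5964.
Trying y = 0.688 m: A R^(2/3) = 0.4315 — low.
Trying y = 0.925 m: A R^(2/3) = 0.9501 — high.
Trying y = 0.777 m: A R^(2/3) = 0.5968 — matches.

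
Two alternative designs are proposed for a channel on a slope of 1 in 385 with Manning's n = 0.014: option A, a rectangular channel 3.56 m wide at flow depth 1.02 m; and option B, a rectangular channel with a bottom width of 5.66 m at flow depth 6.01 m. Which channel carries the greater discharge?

channel B

Channel A: Flow area A = b·y = 3.56 × 1.02 = 3.631 m². Wetted perimeter P = b + 2y = 3.56 + 2×1.02 = 5.6 m. Hydraulic radius R = A/P = 3.631/5.6 = 0.6484 m. Q_A = (1/0.014)·3.631·0.6484^(2/3)·√0.002597 = 9.903 m³/s.
Channel B: Flow area A = b·y = 5.66 × 6.01 = 34.02 m². Wetted perimeter P = b + 2y = 5.66 + 2×6.01 = 17.68 m. Hydraulic radius R = A/P = 34.02/17.68 = 1.924 m. Q_B = (1/0.014)·34.02·1.924^(2/3)·√0.002597 = 191.6 m³/s.
Q_A = 9.903 m³/s vs Q_B = 191.6 m³/s, so channel B carries more.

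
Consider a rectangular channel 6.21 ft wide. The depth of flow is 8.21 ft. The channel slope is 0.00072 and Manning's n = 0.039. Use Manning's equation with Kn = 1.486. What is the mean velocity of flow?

Flow area A = b·y = 6.21 × 8.21 = 50.98 ft². Wetted perimeter P = b + 2y = 6.21 + 2×8.21 = 22.63 ft.
Hydraulic radius R = A/P = 50.98/22.63 = 2.253 ft.
From Manning's equation, V = (1.486/n) R^(2/3) S^(1/2) = (1.486/0.039) × 2.253^(2/3) × 0.00072^(1/2) = 1.76 ft/s.

V = 1.76 ft/s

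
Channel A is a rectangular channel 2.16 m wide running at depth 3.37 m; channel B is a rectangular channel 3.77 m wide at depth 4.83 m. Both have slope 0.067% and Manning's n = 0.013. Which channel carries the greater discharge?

Channel A: Flow area A = b·y = 2.16 × 3.37 = 7.279 m². Wetted perimeter P = b + 2y = 2.16 + 2×3.37 = 8.9 m. Hydraulic radius R = A/P = 7.279/8.9 = 0.8179 m. Q_A = (1/0.013)·7.279·0.8179^(2/3)·√0.00067 = 12.68 m³/s.
Channel B: Flow area A = b·y = 3.77 × 4.83 = 18.21 m². Wetted perimeter P = b + 2y = 3.77 + 2×4.83 = 13.43 m. Hydraulic radius R = A/P = 18.21/13.43 = 1.356 m. Q_B = (1/0.013)·18.21·1.356^(2/3)·√0.00067 = 44.41 m³/s.
Q_A = 12.68 m³/s vs Q_B = 44.41 m³/s, so channel B carries more.

channel B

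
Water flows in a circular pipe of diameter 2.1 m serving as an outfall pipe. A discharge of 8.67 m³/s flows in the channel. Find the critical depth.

y_c = 1.41 m

At critical depth, Q² T / (g A³) = 1, i.e. A³/T = Q²/g = 8.67²/9.81 = 7.662.
Try y = 1.22 m: A³/T = 4.388 — short.
Try y = 1.79 m: A³/T = 20.89 — over.
Try y = 1.41 m: A³/T = 7.664 — close enough.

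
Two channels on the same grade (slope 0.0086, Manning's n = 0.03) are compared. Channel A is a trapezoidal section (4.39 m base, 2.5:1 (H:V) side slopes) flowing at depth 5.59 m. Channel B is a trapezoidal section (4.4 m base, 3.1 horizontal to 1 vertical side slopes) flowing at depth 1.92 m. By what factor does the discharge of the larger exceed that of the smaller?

Channel A: With bottom width b = 4.39 m and side slope z = 2.5: A = (b + zy)y = (4.39 + 2.5×5.59)×5.59 = 102.7 m²; P = b + 2y√(1+z²) = 4.39 + 2×5.59×2.693 = 34.49 m. Hydraulic radius R = A/P = 102.7/34.49 = 2.976 m. Q_A = (1/0.03)·102.7·2.976^(2/3)·√0.0086 = 656.6 m³/s.
Channel B: With bottom width b = 4.4 m and side slope z = 3.1: A = (b + zy)y = (4.4 + 3.1×1.92)×1.92 = 19.88 m²; P = b + 2y√(1+z²) = 4.4 + 2×1.92×3.257 = 16.91 m. Hydraulic radius R = A/P = 19.88/16.91 = 1.176 m. Q_B = (1/0.03)·19.88·1.176^(2/3)·√0.0086 = 68.43 m³/s.
The larger discharge is 656.6 m³/s and the smaller is 68.43 m³/s; the ratio is 9.59.

9.59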